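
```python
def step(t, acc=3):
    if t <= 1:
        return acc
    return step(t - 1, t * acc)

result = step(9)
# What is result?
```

Accumulator trace (n, acc): (9, 3) -> (8, 27) -> (7, 216) -> (6, 1512) -> (5, 9072) -> (4, 45360) -> (3, 181440) -> (2, 544320) -> (1, 1088640) -> return 1088640

Answer: 1088640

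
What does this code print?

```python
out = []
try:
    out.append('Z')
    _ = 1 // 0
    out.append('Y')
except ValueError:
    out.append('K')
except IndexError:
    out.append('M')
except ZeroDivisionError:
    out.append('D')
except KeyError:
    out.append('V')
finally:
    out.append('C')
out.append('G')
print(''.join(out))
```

Execution trace: 'Z' (try body) → 'D' (except ZeroDivisionError) → 'C' (finally) → 'G' (after the try/except). Output: ZDCG

Answer: ZDCG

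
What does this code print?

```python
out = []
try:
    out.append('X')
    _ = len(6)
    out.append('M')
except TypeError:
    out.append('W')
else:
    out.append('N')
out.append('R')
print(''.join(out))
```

Execution trace: 'X' (try body) → 'W' (except TypeError) → 'R' (after the try/except). Output: XWR

Answer: XWR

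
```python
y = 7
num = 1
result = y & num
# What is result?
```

Trace:
`y = 7` → y = 7
`num = 1` → num = 1
`result = y & num` → result = 1
So result = 1

Answer: 1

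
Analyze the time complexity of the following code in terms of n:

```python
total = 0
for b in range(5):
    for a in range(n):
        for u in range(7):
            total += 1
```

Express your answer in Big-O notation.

Each loop level contributes: 1 × n × 1. Multiplying the contributions gives O(n).

Answer: O(n)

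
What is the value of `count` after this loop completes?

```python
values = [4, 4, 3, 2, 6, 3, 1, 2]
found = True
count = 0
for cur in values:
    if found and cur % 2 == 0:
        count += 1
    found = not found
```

Count even values at even positions
`count` takes the values: 0 → 1 → 2

Answer: 2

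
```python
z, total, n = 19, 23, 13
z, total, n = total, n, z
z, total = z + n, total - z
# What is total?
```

Trace:
`z, total, n = 19, 23, 13` → z = 19; total = 23; n = 13
`z, total, n = total, n, z` → z = 23; total = 13; n = 19
`z, total = z + n, total - z` → z = 42; total = -10
So total = -10

Answer: -10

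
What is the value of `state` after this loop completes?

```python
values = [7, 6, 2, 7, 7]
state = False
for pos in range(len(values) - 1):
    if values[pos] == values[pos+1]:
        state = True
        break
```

Check consecutive duplicates in [7, 6, 2, 7, 7]
`state` takes the values: False → True

Answer: True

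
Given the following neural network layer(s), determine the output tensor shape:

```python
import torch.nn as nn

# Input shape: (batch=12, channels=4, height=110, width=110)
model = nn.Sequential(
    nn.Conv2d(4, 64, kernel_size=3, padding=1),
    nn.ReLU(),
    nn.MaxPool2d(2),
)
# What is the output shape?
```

Input: (12, 4, 110, 110) -> after Conv2d: (12, 64, 110, 110) -> after ReLU: (12, 64, 110, 110) -> Output: (12, 64, 55, 55)

Answer: (12, 64, 55, 55)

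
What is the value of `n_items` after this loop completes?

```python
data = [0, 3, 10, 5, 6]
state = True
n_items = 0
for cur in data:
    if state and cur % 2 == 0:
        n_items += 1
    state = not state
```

Count even values at even positions
`n_items` takes the values: 0 → 1 → 2 → 3

Answer: 3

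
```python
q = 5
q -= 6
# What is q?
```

Trace:
`q = 5` → q = 5
`q -= 6` → q = -1
So q = -1

Answer: -1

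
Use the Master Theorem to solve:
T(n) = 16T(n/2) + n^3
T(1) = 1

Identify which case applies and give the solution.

a=16, b=2, f(n)=n^3. log_2(16) = 4. Since c=3 < 4, Case 1 applies: T(n) = Θ(n^log_b(a)) = O(n^4).

Answer: O(n^4) - Case 1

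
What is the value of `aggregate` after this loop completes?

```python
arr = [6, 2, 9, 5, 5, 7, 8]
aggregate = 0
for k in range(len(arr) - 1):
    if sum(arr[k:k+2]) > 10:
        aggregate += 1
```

Count windows with sum > 10
`aggregate` takes the values: 0 → 1 → 2 → 3 → 4

Answer: 4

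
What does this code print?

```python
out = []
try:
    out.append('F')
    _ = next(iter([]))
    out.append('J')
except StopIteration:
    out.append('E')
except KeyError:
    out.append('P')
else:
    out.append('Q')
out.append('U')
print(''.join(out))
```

Execution trace: 'F' (try body) → 'E' (except StopIteration) → 'U' (after the try/except). Output: FEU

Answer: FEU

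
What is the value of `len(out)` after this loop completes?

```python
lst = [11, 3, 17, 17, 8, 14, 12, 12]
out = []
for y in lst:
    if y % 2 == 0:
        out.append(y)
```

Count even numbers in [11, 3, 17, 17, 8, 14, 12, 12]
`out` takes the values: [] → [8] → [8, 14] → [8, 14, 12] → [8, 14, 12, 12]
So `len(out)` = 4

Answer: 4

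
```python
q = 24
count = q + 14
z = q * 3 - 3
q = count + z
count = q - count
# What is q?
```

Trace:
`q = 24` → q = 24
`count = q + 14` → count = 38
`z = q * 3 - 3` → z = 69
`q = count + z` → q = 107
`count = q - count` → count = 69
So q = 107

Answer: 107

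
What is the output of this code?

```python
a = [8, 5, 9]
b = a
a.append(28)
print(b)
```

Key concept: basic list aliasing.
Step by step:
`a = [8, 5, 9]` → a = [8, 5, 9]
`b = a` → b = [8, 5, 9] (same object as a)
`a.append(28)` → a = [8, 5, 9, 28] (same object as b); b = [8, 5, 9, 28] (same object as a)
`print(b)` → prints [8, 5, 9, 28]

Answer: [8, 5, 9, 28]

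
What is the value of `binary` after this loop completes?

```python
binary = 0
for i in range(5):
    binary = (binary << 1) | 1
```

Build 5 consecutive 1-bits: 0b11111
`binary` takes the values: 0 → 1 → 3 → 7 → 15 → 31

Answer: 31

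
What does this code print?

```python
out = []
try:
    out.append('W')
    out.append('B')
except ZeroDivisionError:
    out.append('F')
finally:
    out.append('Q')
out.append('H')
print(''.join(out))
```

Execution trace: 'W' (try body) → 'B' (try body, no exception) → 'Q' (finally) → 'H' (after the try/except). Output: WBQH

Answer: WBQH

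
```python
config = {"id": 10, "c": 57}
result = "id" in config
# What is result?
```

Trace:
`config = {"id": 10, "c": 57}` → config = {'id': 10, 'c': 57}
`result = "id" in config` → result = True
So result = True

Answer: True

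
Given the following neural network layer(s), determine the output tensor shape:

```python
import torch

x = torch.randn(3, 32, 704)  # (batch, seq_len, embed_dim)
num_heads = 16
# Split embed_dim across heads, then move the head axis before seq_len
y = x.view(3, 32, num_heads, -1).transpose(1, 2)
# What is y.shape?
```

Input: (3, 32, 704) -> head_dim = 704 // 16 = 44; after view: (3, 32, 16, 44) -> after transpose(1, 2): (3, 16, 32, 44) -> Output: (3, 16, 32, 44)

Answer: (3, 16, 32, 44)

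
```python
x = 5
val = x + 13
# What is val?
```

Trace:
`x = 5` → x = 5
`val = x + 13` → val = 18
So val = 18

Answer: 18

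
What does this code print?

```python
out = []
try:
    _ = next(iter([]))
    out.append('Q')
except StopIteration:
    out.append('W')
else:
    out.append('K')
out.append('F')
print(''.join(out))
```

Execution trace: 'W' (except StopIteration) → 'F' (after the try/except). Output: WF

Answer: WF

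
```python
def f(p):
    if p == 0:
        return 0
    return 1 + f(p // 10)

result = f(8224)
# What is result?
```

Count of digits of 8224: 4

Answer: 4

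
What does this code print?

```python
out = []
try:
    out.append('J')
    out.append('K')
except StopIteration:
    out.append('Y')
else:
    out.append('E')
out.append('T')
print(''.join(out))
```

Execution trace: 'J' (try body) → 'K' (try body, no exception) → 'E' (else) → 'T' (after the try/except). Output: JKET

Answer: JKET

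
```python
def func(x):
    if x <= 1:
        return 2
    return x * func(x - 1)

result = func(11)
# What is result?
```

func(11) = 11 * 10 * 9 * 8 * 7 * 6 * 5 * 4 * 3 * 2 * 2 = 79833600

Answer: 79833600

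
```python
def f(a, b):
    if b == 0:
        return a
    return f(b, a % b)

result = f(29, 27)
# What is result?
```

f(29, 27) -> f(27, 2) -> f(2, 1) -> f(1, 0) -> 1

Answer: 1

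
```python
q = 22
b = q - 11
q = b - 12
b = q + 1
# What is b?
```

Trace:
`q = 22` → q = 22
`b = q - 11` → b = 11
`q = b - 12` → q = -1
`b = q + 1` → b = 0
So b = 0

Answer: 0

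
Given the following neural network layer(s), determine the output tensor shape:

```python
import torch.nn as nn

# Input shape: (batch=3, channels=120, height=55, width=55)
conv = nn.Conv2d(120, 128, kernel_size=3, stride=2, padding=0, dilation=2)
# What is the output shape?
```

Input: (3, 120, 55, 55) -> Output: (3, 128, 26, 26)

Answer: (3, 128, 26, 26)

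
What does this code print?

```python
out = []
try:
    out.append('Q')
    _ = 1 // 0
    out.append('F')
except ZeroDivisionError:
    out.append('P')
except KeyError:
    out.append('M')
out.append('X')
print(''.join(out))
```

Execution trace: 'Q' (try body) → 'P' (except ZeroDivisionError) → 'X' (after the try/except). Output: QPX

Answer: QPX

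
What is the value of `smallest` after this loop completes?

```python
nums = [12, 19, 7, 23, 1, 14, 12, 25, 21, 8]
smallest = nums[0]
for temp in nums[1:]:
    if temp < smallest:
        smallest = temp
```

Minimum of [12, 19, 7, 23, 1, 14, 12, 25, 21, 8]
`smallest` takes the values: 12 → 7 → 1

Answer: 1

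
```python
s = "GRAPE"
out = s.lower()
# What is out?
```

Trace:
`s = "GRAPE"` → s = 'GRAPE'
`out = s.lower()` → out = 'grape'
So out = 'grape'

Answer: 'grape'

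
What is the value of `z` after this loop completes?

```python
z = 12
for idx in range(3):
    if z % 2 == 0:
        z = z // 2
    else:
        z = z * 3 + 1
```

Collatz-style transformation from 12
`z` takes the values: 12 → 6 → 3 → 10

Answer: 10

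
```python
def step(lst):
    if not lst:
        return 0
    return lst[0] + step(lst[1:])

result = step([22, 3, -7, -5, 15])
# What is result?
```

22 + 3 + (-7) + (-5) + 15 + 0 = 28

Answer: 28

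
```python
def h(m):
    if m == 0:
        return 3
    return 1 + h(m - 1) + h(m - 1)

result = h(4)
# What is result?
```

h(m) = 1 + 2·h(m-1), h(0)=3. Closed form: (3+1)·2^4 - 1 = 63.

Answer: 63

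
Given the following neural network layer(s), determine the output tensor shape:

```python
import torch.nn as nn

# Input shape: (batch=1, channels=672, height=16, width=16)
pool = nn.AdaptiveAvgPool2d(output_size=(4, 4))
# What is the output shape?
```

Input: (1, 672, 16, 16) -> Output: (1, 672, 4, 4)

Answer: (1, 672, 4, 4)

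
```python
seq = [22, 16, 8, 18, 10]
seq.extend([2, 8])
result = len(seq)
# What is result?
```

Trace:
`seq = [22, 16, 8, 18, 10]` → seq = [22, 16, 8, 18, 10]
`seq.extend([2, 8])` → seq = [22, 16, 8, 18, 10, 2, 8]
`result = len(seq)` → result = 7
So result = 7

Answer: 7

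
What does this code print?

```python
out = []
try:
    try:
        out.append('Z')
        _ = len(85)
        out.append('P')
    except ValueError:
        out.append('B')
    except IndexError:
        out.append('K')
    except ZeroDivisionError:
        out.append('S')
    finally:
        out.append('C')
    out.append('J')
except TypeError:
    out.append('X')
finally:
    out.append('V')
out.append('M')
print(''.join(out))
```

Execution trace: 'Z' (inner try body) → 'C' (inner finally) → 'X' (except TypeError) → 'V' (finally) → 'M' (after the try/except). Output: ZCXVM

Answer: ZCXVM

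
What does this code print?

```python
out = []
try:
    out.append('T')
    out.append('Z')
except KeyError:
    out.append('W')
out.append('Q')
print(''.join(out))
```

Execution trace: 'T' (try body) → 'Z' (try body, no exception) → 'Q' (after the try/except). Output: TZQ

Answer: TZQ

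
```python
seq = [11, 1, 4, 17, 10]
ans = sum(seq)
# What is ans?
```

Trace:
`seq = [11, 1, 4, 17, 10]` → seq = [11, 1, 4, 17, 10]
`ans = sum(seq)` → ans = 43
So ans = 43

Answer: 43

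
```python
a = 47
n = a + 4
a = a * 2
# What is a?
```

Trace:
`a = 47` → a = 47
`n = a + 4` → n = 51
`a = a * 2` → a = 94
So a = 94

Answer: 94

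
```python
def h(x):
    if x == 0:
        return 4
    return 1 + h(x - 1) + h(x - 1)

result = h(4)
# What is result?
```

h(x) = 1 + 2·h(x-1), h(0)=4. Closed form: (4+1)·2^4 - 1 = 79.

Answer: 79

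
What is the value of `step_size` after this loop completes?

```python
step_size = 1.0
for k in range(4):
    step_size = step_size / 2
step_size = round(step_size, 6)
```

Halving LR 4 times: 1 / 2^4
`step_size` takes the values: 1.0 → 0.5 → 0.25 → 0.125 → 0.0625

Answer: 0.0625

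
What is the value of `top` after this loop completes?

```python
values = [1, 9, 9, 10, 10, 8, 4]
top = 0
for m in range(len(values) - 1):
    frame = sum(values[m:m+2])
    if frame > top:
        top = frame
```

Max sum of 2-element window in [1, 9, 9, 10, 10, 8, 4]
`top` takes the values: 0 → 10 → 18 → 19 → 20

Answer: 20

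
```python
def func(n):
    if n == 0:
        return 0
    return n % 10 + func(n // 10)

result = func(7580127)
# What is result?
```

Sum of digits of 7580127: 7 + 2 + 1 + 0 + 8 + 5 + 7 = 30

Answer: 30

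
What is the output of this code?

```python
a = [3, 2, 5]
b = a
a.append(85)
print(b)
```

Key concept: basic list aliasing.
Step by step:
`a = [3, 2, 5]` → a = [3, 2, 5]
`b = a` → b = [3, 2, 5] (same object as a)
`a.append(85)` → a = [3, 2, 5, 85] (same object as b); b = [3, 2, 5, 85] (same object as a)
`print(b)` → prints [3, 2, 5, 85]

Answer: [3, 2, 5, 85]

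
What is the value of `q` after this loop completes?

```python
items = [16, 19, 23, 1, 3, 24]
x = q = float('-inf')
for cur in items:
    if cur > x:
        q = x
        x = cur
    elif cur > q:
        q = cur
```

Second largest (with repeats) in [16, 19, 23, 1, 3, 24]
`q` takes the values: -inf → 16 → 19 → 23

Answer: 23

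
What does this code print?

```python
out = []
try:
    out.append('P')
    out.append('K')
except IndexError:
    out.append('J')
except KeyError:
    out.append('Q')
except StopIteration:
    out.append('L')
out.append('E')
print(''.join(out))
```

Execution trace: 'P' (try body) → 'K' (try body, no exception) → 'E' (after the try/except). Output: PKE

Answer: PKE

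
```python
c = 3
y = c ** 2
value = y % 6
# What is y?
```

Trace:
`c = 3` → c = 3
`y = c ** 2` → y = 9
`value = y % 6` → value = 3
So y = 9

Answer: 9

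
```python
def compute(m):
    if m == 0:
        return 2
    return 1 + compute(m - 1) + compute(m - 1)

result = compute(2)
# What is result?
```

compute(m) = 1 + 2·compute(m-1), compute(0)=2. Closed form: (2+1)·2^2 - 1 = 11.

Answer: 11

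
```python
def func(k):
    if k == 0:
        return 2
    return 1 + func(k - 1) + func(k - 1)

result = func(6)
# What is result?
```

func(k) = 1 + 2·func(k-1), func(0)=2. Closed form: (2+1)·2^6 - 1 = 191.

Answer: 191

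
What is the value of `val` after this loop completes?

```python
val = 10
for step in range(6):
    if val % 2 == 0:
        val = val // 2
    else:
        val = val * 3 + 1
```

Collatz-style transformation from 10
`val` takes the values: 10 → 5 → 16 → 8 → 4 → 2 → 1

Answer: 1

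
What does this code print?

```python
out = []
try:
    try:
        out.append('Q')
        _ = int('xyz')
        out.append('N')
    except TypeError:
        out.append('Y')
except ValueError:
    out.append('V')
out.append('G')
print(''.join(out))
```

Execution trace: 'Q' (try body) → 'V' (outer except ValueError) → 'G' (after the try/except). Output: QVG

Answer: QVG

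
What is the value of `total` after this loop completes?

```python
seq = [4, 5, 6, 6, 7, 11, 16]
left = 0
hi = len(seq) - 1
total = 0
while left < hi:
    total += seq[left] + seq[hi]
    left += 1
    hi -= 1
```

Sum of pairs from ends
`total` takes the values: 0 → 20 → 36 → 49

Answer: 49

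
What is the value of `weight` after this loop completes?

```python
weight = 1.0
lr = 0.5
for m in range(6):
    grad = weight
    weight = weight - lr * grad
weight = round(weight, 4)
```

Gradient descent: w = 1.0 * (1 - 0.5)^6
`weight` takes the values: 1.0 → 0.5 → 0.25 → 0.125 → 0.0625 → 0.03125 → 0.015625 → 0.0156

Answer: 0.0156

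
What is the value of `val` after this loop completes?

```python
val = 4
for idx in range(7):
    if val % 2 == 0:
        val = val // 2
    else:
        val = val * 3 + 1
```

Collatz-style transformation from 4
`val` takes the values: 4 → 2 → 1 → 4 → 2 → 1 → 4 → 2

Answer: 2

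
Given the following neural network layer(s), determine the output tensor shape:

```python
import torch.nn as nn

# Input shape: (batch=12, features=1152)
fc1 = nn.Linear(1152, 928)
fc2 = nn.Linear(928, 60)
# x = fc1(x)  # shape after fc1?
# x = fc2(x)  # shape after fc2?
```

Input: (12, 1152) -> after fc1: (12, 928) -> Output: (12, 60)

Answer: (12, 60)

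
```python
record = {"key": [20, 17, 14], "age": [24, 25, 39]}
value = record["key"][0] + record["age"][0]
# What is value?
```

Trace:
`record = {"key": [20, 17, 14], "age": [24, 25, 39]}` → record = {'key': [20, 17, 14], 'age': [24, 25, 39]}
`value = record["key"][0] + record["age"][0]` → value = 44
So value = 44

Answer: 44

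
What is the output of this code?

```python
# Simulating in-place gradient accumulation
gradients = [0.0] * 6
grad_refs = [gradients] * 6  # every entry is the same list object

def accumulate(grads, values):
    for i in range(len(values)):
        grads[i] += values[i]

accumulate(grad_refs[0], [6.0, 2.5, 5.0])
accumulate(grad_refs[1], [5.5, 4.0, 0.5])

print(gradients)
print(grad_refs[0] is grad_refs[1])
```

Key concept: gradient accumulation aliasing.
Step by step:
`gradients = [0.0] * 6` → gradients = [0.0, 0.0, 0.0, 0.0, 0.0, 0.0]
`grad_refs = [gradients] * 6` → grad_refs = [[0.0, 0.0, 0.0, 0.0, 0.0, 0.0], [0.0, 0.0, 0.0, 0.0, 0.0, 0.0], [0.0, 0.0, 0.0, 0.0, 0.0, 0.0], [0.0, 0.0, 0.0, 0.0, 0.0, 0.0], [0.0, 0.0, 0.0, 0.0, 0.0, 0.0], [0.0, 0.0, 0.0, 0.0, 0.0, 0.0]]
`accumulate(grad_refs[0], [6.0, 2.5, 5.0])` → gradients = [6.0, 2.5, 5.0, 0.0, 0.0, 0.0]; grad_refs = [[6.0, 2.5, 5.0, 0.0, 0.0, 0.0], [6.0, 2.5, 5.0, 0.0, 0.0, 0.0], [6.0, 2.5, 5.0, 0.0, 0.0, 0.0], [6.0, 2.5, 5.0, 0.0, 0.0, 0.0], [6.0, 2.5, 5.0, 0.0, 0.0, 0.0], [6.0, 2.5, 5.0, 0.0, 0.0, 0.0]]
`accumulate(grad_refs[1], [5.5, 4.0, 0.5])` → gradients = [11.5, 6.5, 5.5, 0.0, 0.0, 0.0]; grad_refs = [[11.5, 6.5, 5.5, 0.0, 0.0, 0.0], [11.5, 6.5, 5.5, 0.0, 0.0, 0.0], [11.5, 6.5, 5.5, 0.0, 0.0, 0.0], [11.5, 6.5, 5.5, 0.0, 0.0, 0.0], [11.5, 6.5, 5.5, 0.0, 0.0, 0.0], [11.5, 6.5, 5.5, 0.0, 0.0, 0.0]]
`print(gradients)` → prints [11.5, 6.5, 5.5, 0.0, 0.0, 0.0]
`print(grad_refs[0] is grad_refs[1])` → prints True

Answer:
[11.5, 6.5, 5.5, 0.0, 0.0, 0.0]
True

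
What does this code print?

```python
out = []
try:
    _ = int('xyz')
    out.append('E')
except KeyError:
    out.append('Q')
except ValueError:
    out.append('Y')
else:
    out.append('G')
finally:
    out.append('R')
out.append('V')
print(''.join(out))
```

Execution trace: 'Y' (except ValueError) → 'R' (finally) → 'V' (after the try/except). Output: YRV

Answer: YRV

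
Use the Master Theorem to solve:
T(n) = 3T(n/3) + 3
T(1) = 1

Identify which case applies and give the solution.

a=3, b=3, f(n)=3. log_3(3) = 1. Since c=0 < 1, Case 1 applies: T(n) = Θ(n^log_b(a)) = O(n).

Answer: O(n) - Case 1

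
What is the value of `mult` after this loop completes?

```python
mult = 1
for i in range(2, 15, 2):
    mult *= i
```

Product of even numbers 2 to 14
`mult` takes the values: 1 → 2 → 8 → 48 → 384 → 3840 → 46080 → 645120

Answer: 645120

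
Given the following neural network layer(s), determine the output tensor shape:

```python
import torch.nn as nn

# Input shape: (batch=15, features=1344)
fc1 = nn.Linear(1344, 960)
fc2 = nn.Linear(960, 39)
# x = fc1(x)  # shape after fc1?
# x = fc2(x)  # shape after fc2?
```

Input: (15, 1344) -> after fc1: (15, 960) -> Output: (15, 39)

Answer: (15, 39)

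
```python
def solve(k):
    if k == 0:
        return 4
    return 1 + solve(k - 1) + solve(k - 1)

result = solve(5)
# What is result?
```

solve(k) = 1 + 2·solve(k-1), solve(0)=4. Closed form: (4+1)·2^5 - 1 = 159.

Answer: 159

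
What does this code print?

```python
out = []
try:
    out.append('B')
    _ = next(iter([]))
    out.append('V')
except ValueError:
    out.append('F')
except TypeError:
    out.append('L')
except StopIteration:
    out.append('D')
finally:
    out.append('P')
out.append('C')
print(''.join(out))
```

Execution trace: 'B' (try body) → 'D' (except StopIteration) → 'P' (finally) → 'C' (after the try/except). Output: BDPC

Answer: BDPC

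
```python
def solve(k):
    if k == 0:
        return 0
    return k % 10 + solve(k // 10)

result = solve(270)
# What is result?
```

Sum of digits of 270: 0 + 7 + 2 = 9

Answer: 9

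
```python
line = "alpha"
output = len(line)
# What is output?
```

Trace:
`line = "alpha"` → line = 'alpha'
`output = len(line)` → output = 5
So output = 5

Answer: 5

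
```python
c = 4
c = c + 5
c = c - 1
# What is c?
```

Trace:
`c = 4` → c = 4
`c = c + 5` → c = 9
`c = c - 1` → c = 8
So c = 8

Answer: 8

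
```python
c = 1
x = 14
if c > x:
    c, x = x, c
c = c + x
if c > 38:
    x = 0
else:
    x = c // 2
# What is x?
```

Trace:
`c = 1` → c = 1
`x = 14` → x = 14
`if c > x: ...` → c > x is False → no variable changes
`c = c + x` → c = 15
`if c > 38: ...` → c > 38 is False, take else branch → x = 7
So x = 7

Answer: 7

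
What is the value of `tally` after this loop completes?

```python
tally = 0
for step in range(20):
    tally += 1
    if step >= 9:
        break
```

Loop breaks when step reaches 9, tally is 10
`tally` takes the values: 0 → 1 → 2 → 3 → 4 → 5 → 6 → 7 → 8 → 9 → 10

Answer: 10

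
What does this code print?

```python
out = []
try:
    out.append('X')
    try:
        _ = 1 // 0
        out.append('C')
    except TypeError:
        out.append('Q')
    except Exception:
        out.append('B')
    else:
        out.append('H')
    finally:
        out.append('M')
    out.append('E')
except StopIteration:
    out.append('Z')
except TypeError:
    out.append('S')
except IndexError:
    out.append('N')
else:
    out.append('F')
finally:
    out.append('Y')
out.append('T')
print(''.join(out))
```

Execution trace: 'X' (try body) → 'B' (inner except Exception) → 'M' (inner finally) → 'E' (try body, no exception) → 'F' (else) → 'Y' (finally) → 'T' (after the try/except). Output: XBMEFYT

Answer: XBMEFYT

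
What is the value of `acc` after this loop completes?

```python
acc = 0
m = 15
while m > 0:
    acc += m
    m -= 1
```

Sum 15 down to 1
`acc` takes the values: 0 → 15 → 29 → 42 → 54 → 65 → 75 → 84 → 92 → 99 → 105 → 110 → 114 → 117 → 119 → 120

Answer: 120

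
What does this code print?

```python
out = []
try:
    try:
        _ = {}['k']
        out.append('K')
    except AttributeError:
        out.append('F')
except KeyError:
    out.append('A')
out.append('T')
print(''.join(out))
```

Execution trace: 'A' (outer except KeyError) → 'T' (after the try/except). Output: AT

Answer: AT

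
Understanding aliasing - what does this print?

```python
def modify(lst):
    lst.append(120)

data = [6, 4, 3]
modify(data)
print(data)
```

Key concept: function modifies passed list.
Step by step:
`data = [6, 4, 3]` → data = [6, 4, 3]
`modify(data)` → data = [6, 4, 3, 120]
`print(data)` → prints [6, 4, 3, 120]

Answer: [6, 4, 3, 120]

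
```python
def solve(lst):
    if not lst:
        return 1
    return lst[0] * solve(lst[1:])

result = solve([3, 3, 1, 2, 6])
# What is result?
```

Product over [3, 3, 1, 2, 6] = 3 * 3 * 1 * 2 * 6 = 108

Answer: 108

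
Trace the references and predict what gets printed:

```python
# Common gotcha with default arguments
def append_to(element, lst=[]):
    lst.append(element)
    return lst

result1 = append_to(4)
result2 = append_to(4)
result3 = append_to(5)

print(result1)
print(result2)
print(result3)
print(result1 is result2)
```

Key concept: mutable default argument gotcha.
Step by step:
`result1 = append_to(4)` → result1 = [4]
`result2 = append_to(4)` → result1 = [4, 4] (same object as result2); result2 = [4, 4] (same object as result1)
`result3 = append_to(5)` → result1 = [4, 4, 5] (same object as result2, result3); result2 = [4, 4, 5] (same object as result1, result3); result3 = [4, 4, 5] (same object as result1, result2)
`print(result1)` → prints [4, 4, 5]
`print(result2)` → prints [4, 4, 5]
`print(result3)` → prints [4, 4, 5]
`print(result1 is result2)` → prints True

Answer:
[4, 4, 5]
[4, 4, 5]
[4, 4, 5]
True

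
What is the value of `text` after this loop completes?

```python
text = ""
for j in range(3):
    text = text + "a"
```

Repeat 'a' 3 times
`text` takes the values: "" → "a" → "aa" → "aaa"

Answer: "aaa"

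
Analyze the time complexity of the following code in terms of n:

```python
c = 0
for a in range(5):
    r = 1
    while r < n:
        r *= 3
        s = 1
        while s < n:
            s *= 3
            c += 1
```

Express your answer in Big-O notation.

Each loop level contributes: 1 × log n × log n. Multiplying the contributions gives O(log² n).

Answer: O(log² n)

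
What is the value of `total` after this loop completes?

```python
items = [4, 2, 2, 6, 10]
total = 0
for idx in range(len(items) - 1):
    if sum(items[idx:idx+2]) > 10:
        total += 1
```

Count windows with sum > 10
`total` takes the values: 0 → 1

Answer: 1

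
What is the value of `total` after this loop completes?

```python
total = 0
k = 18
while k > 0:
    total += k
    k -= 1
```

Sum 18 down to 1
`total` takes the values: 0 → 18 → 35 → 51 → 66 → 80 → 93 → 105 → 116 → 126 → 135 → 143 → 150 → 156 → 161 → 165 → 168 → 170 → 171

Answer: 171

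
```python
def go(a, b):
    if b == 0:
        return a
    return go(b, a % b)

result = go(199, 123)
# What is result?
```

go(199, 123) -> go(123, 76) -> go(76, 47) -> go(47, 29) -> go(29, 18) -> go(18, 11) -> go(11, 7) -> go(7, 4) -> go(4, 3) -> go(3, 1) -> go(1, 0) -> 1

Answer: 1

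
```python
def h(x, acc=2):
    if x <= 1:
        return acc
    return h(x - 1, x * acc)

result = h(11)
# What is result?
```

Accumulator trace (n, acc): (11, 2) -> (10, 22) -> (9, 220) -> (8, 1980) -> (7, 15840) -> (6, 110880) -> (5, 665280) -> (4, 3326400) -> (3, 13305600) -> (2, 39916800) -> (1, 79833600) -> return 79833600

Answer: 79833600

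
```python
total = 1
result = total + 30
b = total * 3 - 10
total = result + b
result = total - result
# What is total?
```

Trace:
`total = 1` → total = 1
`result = total + 30` → result = 31
`b = total * 3 - 10` → b = -7
`total = result + b` → total = 24
`result = total - result` → result = -7
So total = 24

Answer: 24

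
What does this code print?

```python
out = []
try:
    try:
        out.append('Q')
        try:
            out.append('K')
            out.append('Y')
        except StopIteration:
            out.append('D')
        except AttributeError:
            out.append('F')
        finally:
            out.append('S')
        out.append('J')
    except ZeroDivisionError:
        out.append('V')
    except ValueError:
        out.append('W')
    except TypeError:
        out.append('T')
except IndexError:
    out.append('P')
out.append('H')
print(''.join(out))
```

Execution trace: 'Q' (try body) → 'K' (inner try body) → 'Y' (inner try body, no exception) → 'S' (inner finally) → 'J' (try body, no exception) → 'H' (after the try/except). Output: QKYSJH

Answer: QKYSJH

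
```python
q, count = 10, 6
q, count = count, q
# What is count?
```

Trace:
`q, count = 10, 6` → q = 10; count = 6
`q, count = count, q` → q = 6; count = 10
So count = 10

Answer: 10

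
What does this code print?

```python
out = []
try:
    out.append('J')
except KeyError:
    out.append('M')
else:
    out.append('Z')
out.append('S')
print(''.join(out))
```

Execution trace: 'J' (try body, no exception) → 'Z' (else) → 'S' (after the try/except). Output: JZS

Answer: JZS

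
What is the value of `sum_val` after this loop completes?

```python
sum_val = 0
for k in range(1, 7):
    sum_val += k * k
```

Sum of squares 1² to 6² = 91
`sum_val` takes the values: 0 → 1 → 5 → 14 → 30 → 55 → 91

Answer: 91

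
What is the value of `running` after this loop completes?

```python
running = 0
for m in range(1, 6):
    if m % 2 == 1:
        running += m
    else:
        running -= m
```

Add odd, subtract even
`running` takes the values: 0 → 1 → -1 → 2 → -2 → 3

Answer: 3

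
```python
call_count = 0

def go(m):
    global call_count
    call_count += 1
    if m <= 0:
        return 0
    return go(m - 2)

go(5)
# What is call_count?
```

Linear recursion stepping by 2: 4 calls from m=5 down to ≤0.

Answer: 4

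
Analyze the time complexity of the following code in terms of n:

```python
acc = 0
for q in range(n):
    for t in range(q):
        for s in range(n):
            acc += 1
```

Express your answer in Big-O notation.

Each loop level contributes: n × n × n. Multiplying the contributions gives O(n^3).

Answer: O(n^3)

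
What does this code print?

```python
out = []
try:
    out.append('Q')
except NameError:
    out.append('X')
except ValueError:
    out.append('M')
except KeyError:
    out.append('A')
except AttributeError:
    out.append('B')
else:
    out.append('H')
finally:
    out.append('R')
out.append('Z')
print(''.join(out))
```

Execution trace: 'Q' (try body, no exception) → 'H' (else) → 'R' (finally) → 'Z' (after the try/except). Output: QHRZ

Answer: QHRZ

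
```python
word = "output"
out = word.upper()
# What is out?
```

Trace:
`word = "output"` → word = 'output'
`out = word.upper()` → out = 'OUTPUT'
So out = 'OUTPUT'

Answer: 'OUTPUT'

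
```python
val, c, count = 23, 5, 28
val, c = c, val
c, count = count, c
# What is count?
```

Trace:
`val, c, count = 23, 5, 28` → val = 23; c = 5; count = 28
`val, c = c, val` → val = 5; c = 23
`c, count = count, c` → c = 28; count = 23
So count = 23

Answer: 23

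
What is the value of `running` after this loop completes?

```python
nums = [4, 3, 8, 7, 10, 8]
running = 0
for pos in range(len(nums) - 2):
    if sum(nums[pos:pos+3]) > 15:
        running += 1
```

Count windows with sum > 15
`running` takes the values: 0 → 1 → 2 → 3

Answer: 3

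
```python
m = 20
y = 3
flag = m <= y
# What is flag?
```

Trace:
`m = 20` → m = 20
`y = 3` → y = 3
`flag = m <= y` → flag = False
So flag = False

Answer: False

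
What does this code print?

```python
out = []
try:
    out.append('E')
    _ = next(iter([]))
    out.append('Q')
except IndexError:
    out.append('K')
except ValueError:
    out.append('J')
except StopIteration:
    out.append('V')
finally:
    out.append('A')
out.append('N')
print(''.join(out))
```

Execution trace: 'E' (try body) → 'V' (except StopIteration) → 'A' (finally) → 'N' (after the try/except). Output: EVAN

Answer: EVAN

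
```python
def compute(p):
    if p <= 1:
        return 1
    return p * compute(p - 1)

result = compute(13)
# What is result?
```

compute(13) = 13 * 12 * 11 * 10 * 9 * 8 * 7 * 6 * 5 * 4 * 3 * 2 * 1 = 6227020800

Answer: 6227020800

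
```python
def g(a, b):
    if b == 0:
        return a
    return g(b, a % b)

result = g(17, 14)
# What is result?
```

g(17, 14) -> g(14, 3) -> g(3, 2) -> g(2, 1) -> g(1, 0) -> 1

Answer: 1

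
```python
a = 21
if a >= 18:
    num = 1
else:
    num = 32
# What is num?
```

Trace:
`a = 21` → a = 21
`if a >= 18: ...` → a >= 18 is True → num = 1
So num = 1

Answer: 1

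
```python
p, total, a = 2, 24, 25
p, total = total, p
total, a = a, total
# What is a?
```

Trace:
`p, total, a = 2, 24, 25` → p = 2; total = 24; a = 25
`p, total = total, p` → p = 24; total = 2
`total, a = a, total` → total = 25; a = 2
So a = 2

Answer: 2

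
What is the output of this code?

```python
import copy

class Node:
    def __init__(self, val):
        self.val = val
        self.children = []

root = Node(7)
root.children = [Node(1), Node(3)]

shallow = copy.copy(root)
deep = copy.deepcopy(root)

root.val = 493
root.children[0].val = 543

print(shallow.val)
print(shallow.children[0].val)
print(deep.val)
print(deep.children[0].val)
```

Key concept: deep copy with custom objects.
Step by step:
`root = Node(7)` → root = Node(val=7, children=[])
`root.children = [Node(1), Node(3)]` → root = Node(val=7, children=[Node(val=1, children=[]), Node(val=3, children=[])])
`shallow = copy.copy(root)` → shallow = Node(val=7, children=[Node(val=1, children=[]), Node(val=3, children=[])])
`deep = copy.deepcopy(root)` → deep = Node(val=7, children=[Node(val=1, children=[]), Node(val=3, children=[])])
`root.val = 493` → root = Node(val=493, children=[Node(val=1, children=[]), Node(val=3, children=[])])
`root.children[0].val = 543` → root = Node(val=493, children=[Node(val=543, children=[]), Node(val=3, children=[])]); shallow = Node(val=7, children=[Node(val=543, children=[]), Node(val=3, children=[])])
`print(shallow.val)` → prints 7
`print(shallow.children[0].val)` → prints 543
`print(deep.val)` → prints 7
`print(deep.children[0].val)` → prints 1

Answer:
7
543
7
1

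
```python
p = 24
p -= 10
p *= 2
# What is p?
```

Trace:
`p = 24` → p = 24
`p -= 10` → p = 14
`p *= 2` → p = 28
So p = 28

Answer: 28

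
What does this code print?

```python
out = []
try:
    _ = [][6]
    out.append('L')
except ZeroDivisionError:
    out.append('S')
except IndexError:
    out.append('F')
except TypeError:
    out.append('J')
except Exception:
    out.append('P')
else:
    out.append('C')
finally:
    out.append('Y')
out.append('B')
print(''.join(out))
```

Execution trace: 'F' (except IndexError) → 'Y' (finally) → 'B' (after the try/except). Output: FYB

Answer: FYB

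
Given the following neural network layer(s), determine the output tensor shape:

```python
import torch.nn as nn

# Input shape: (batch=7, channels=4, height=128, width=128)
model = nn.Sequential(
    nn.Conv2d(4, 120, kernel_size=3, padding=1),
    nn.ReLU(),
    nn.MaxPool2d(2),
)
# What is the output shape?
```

Input: (7, 4, 128, 128) -> after Conv2d: (7, 120, 128, 128) -> after ReLU: (7, 120, 128, 128) -> Output: (7, 120, 64, 64)

Answer: (7, 120, 64, 64)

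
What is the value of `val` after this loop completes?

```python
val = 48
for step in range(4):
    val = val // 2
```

Halve 4 times: 48 // 2^4 = 3
`val` takes the values: 48 → 24 → 12 → 6 → 3

Answer: 3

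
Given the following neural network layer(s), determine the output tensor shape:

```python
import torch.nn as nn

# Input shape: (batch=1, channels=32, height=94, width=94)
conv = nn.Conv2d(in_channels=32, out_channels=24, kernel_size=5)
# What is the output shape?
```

Input: (1, 32, 94, 94) -> Output: (1, 24, 90, 90)

Answer: (1, 24, 90, 90)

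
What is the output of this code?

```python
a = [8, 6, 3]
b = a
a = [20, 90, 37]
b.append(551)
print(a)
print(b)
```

Key concept: rebinding vs mutation: a is rebound to a new list, b still points at the original.
Step by step:
`a = [8, 6, 3]` → a = [8, 6, 3]
`b = a` → b = [8, 6, 3] (same object as a)
`a = [20, 90, 37]` → a = [20, 90, 37]
`b.append(551)` → b = [8, 6, 3, 551]
`print(a)` → prints [20, 90, 37]
`print(b)` → prints [8, 6, 3, 551]

Answer:
[20, 90, 37]
[8, 6, 3, 551]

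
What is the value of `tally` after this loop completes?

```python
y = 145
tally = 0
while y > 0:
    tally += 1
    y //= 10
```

Count digits by repeated division by 10
`tally` takes the values: 0 → 1 → 2 → 3

Answer: 3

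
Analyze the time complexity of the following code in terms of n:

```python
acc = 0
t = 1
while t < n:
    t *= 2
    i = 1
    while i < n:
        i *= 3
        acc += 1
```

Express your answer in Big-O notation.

Each loop level contributes: log n × log n. Multiplying the contributions gives O(log² n).

Answer: O(log² n)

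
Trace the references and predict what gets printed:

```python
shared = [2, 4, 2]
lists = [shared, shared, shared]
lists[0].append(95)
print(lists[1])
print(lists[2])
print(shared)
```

Key concept: list of same reference.
Step by step:
`shared = [2, 4, 2]` → shared = [2, 4, 2]
`lists = [shared, shared, shared]` → lists = [[2, 4, 2], [2, 4, 2], [2, 4, 2]]
`lists[0].append(95)` → shared = [2, 4, 2, 95]; lists = [[2, 4, 2, 95], [2, 4, 2, 95], [2, 4, 2, 95]]
`print(lists[1])` → prints [2, 4, 2, 95]
`print(lists[2])` → prints [2, 4, 2, 95]
`print(shared)` → prints [2, 4, 2, 95]

Answer:
[2, 4, 2, 95]
[2, 4, 2, 95]
[2, 4, 2, 95]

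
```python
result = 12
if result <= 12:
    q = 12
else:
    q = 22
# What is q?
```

Trace:
`result = 12` → result = 12
`if result <= 12: ...` → result <= 12 is True → q = 12
So q = 12

Answer: 12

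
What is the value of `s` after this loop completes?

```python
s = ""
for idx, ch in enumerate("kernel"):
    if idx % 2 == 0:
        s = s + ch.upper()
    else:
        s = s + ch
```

Uppercase even positions in 'kernel'
`s` takes the values: "" → "K" → "Ke" → "KeR" → "KeRn" → "KeRnE" → "KeRnEl"

Answer: "KeRnEl"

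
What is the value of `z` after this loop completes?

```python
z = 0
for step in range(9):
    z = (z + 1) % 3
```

Increment mod 3, 9 times = 0
`z` takes the values: 0 → 1 → 2 → 0 → 1 → 2 → 0 → 1 → 2 → 0

Answer: 0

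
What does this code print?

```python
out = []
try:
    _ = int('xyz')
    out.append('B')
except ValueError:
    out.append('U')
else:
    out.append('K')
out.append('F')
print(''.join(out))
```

Execution trace: 'U' (except ValueError) → 'F' (after the try/except). Output: UF

Answer: UF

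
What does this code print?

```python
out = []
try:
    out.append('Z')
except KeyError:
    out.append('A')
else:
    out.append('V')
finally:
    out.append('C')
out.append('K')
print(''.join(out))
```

Execution trace: 'Z' (try body, no exception) → 'V' (else) → 'C' (finally) → 'K' (after the try/except). Output: ZVCK

Answer: ZVCK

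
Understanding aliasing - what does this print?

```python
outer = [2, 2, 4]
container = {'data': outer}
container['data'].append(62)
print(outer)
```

Key concept: dict holds reference to list.
Step by step:
`outer = [2, 2, 4]` → outer = [2, 2, 4]
`container = {'data': outer}` → container = {'data': [2, 2, 4]}
`container['data'].append(62)` → outer = [2, 2, 4, 62]; container = {'data': [2, 2, 4, 62]}
`print(outer)` → prints [2, 2, 4, 62]

Answer: [2, 2, 4, 62]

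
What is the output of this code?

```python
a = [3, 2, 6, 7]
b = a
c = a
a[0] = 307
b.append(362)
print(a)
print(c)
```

Key concept: multiple aliases.
Step by step:
`a = [3, 2, 6, 7]` → a = [3, 2, 6, 7]
`b = a` → b = [3, 2, 6, 7] (same object as a)
`c = a` → c = [3, 2, 6, 7] (same object as a, b)
`a[0] = 307` → a = [307, 2, 6, 7] (same object as b, c); b = [307, 2, 6, 7] (same object as a, c); c = [307, 2, 6, 7] (same object as a, b)
`b.append(362)` → a = [307, 2, 6, 7, 362] (same object as b, c); b = [307, 2, 6, 7, 362] (same object as a, c); c = [307, 2, 6, 7, 362] (same object as a, b)
`print(a)` → prints [307, 2, 6, 7, 362]
`print(c)` → prints [307, 2, 6, 7, 362]

Answer:
[307, 2, 6, 7, 362]
[307, 2, 6, 7, 362]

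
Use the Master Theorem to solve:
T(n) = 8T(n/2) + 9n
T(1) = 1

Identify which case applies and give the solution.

a=8, b=2, f(n)=9n. log_2(8) = 3. Since c=1 < 3, Case 1 applies: T(n) = Θ(n^log_b(a)) = O(n^3).

Answer: O(n^3) - Case 1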